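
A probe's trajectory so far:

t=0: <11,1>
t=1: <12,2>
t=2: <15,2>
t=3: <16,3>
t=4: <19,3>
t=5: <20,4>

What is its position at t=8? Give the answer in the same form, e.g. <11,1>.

<27,5>

Differencing gives <+1,+1>, <+3,+0>, <+1,+1>, <+3,+0>, <+1,+1>. This is the pattern <+1,+1>, <+3,+0> repeated.
step 6: apply <+3,+0> → <23,4>
step 7: apply <+1,+1> → <24,5>
step 8: apply <+3,+0> → <27,5>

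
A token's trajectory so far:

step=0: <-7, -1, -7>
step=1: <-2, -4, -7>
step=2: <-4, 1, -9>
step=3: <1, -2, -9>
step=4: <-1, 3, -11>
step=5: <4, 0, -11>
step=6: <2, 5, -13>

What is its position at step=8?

The moves between consecutive positions are <+5, -3, +0>, <-2, +5, -2>, <+5, -3, +0>, <-2, +5, -2>, <+5, -3, +0>, <-2, +5, -2>; they repeat the 2-cycle [<+5, -3, +0>, <-2, +5, -2>].
step 7: apply <+5, -3, +0> → <7, 2, -13>
step 8: apply <-2, +5, -2> → <5, 7, -15>

<5, 7, -15>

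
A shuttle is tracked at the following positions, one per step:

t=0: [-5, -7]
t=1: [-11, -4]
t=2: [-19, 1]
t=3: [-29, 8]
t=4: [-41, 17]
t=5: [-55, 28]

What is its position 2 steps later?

Successive displacements: [-6, +3], [-8, +5], [-10, +7], [-12, +9], [-14, +11] — each changes by [-2, +2].
step 6: [-55, 28] + [-16, +13] → [-71, 41]
step 7: [-71, 41] + [-18, +15] → [-89, 56]

[-89, 56]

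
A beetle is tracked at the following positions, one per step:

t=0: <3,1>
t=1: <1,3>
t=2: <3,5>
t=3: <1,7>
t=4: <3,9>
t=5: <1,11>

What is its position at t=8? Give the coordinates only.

<3,17>

The first coordinate repeats the cycle [3, 1] with period 2; step 8 mod 2 = 0, giving 3.
The second coordinate changes by +2 each step, so at step 8 it is 1 + 8·(2) = 17.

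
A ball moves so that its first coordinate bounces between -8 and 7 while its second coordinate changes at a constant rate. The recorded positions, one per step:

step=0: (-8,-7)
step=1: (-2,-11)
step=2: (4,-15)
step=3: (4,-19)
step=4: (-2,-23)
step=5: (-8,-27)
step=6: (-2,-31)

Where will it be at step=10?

(-8,-47)

The first coordinate reflects between -8 and 7, moving 6 per step.
  step 7: -2 → 4
  step 8: 4 → 4
  step 9: 4 → -2
  step 10: -2 → -8
The second coordinate changes by -4 each step: at step 10 it is -47.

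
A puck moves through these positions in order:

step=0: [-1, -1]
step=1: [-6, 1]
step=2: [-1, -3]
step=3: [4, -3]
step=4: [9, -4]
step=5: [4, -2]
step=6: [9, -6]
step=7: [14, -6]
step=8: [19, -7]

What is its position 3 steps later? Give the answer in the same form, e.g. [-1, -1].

The moves between consecutive positions are [-5, +2], [+5, -4], [+5, +0], [+5, -1], [-5, +2], [+5, -4], [+5, +0], [+5, -1]; they repeat the 4-cycle [[-5, +2], [+5, -4], [+5, +0], [+5, -1]].
step 9: apply [-5, +2] → [14, -5]
step 10: apply [+5, -4] → [19, -9]
step 11: apply [+5, +0] → [24, -9]

[24, -9]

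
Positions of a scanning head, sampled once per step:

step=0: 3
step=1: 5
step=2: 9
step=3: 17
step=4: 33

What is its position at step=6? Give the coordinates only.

Consecutive displacements +2, +4, +8, +16 scale by a factor of 2 each step.
step 5: 33 + 32 → 65
step 6: 65 + 64 → 129

129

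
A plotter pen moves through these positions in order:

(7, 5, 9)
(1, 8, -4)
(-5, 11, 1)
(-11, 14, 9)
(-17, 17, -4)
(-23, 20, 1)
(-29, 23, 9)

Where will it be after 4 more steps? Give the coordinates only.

(-53, 35, -4)

First: linear, -6 per step → -53 at step 10.
Second: linear, +3 per step → 35 at step 10.
Third: cycles through 9, -4, 1 every 3 steps. Step 10 lands at position 1 of the cycle → -4.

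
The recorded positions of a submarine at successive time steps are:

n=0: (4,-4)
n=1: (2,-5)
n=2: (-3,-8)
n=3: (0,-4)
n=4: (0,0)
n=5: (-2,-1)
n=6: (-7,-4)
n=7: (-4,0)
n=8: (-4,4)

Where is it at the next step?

Differencing gives (-2,-1), (-5,-3), (+3,+4), (+0,+4), (-2,-1), (-5,-3), (+3,+4), (+0,+4). This is the pattern (-2,-1), (-5,-3), (+3,+4), (+0,+4) repeated.
step 9: apply (-2,-1) → (-6,3)

(-6,3)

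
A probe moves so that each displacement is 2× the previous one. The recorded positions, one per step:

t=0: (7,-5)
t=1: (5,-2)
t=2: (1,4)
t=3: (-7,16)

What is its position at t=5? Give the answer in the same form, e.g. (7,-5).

The jumps are (-2,+3), (-4,+6), (-8,+12) — a geometric progression with ratio 2.
step 4: (-7,16) + (-16,+24) → (-23,40)
step 5: (-23,40) + (-32,+48) → (-55,88)

(-55,88)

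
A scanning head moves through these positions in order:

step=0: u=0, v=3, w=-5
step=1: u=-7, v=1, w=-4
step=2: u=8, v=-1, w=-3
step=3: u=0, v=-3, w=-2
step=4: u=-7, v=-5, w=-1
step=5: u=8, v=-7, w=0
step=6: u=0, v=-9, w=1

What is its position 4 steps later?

u=-7, v=-17, w=5

U: cycles through 0, -7, 8 every 3 steps. Step 10 lands at position 1 of the cycle → -7.
V: linear, -2 per step → -17 at step 10.
W: linear, +1 per step → 5 at step 10.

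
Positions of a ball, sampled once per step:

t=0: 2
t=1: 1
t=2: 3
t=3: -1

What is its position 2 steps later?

The jumps are -1, +2, -4 — a geometric progression with ratio -2.
step 4: -1 + 8 → 7
step 5: 7 − 16 → -9

-9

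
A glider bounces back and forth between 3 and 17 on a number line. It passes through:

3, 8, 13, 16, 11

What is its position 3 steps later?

The value travels 5 per step and bounces off the walls at 3 and 17.
  step 5: 11 → 6
  step 6: 6 → 5
  step 7: 5 → 10

10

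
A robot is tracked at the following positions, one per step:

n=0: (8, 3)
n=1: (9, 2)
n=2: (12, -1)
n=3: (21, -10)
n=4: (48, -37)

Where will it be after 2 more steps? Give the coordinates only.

The jumps are (+1, -1), (+3, -3), (+9, -9), (+27, -27) — a geometric progression with ratio 3.
step 5: (48, -37) + (+81, -81) → (129, -118)
step 6: (129, -118) + (+243, -243) → (372, -361)

(372, -361)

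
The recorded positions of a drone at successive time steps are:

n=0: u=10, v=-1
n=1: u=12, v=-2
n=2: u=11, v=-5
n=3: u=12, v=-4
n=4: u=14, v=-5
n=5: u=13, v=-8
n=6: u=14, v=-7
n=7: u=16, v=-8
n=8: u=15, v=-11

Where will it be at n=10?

Differencing gives (+2,-1), (-1,-3), (+1,+1), (+2,-1), (-1,-3), (+1,+1), (+2,-1), (-1,-3). This is the pattern (+2,-1), (-1,-3), (+1,+1) repeated.
step 9: apply (+1,+1) → u=16, v=-10
step 10: apply (+2,-1) → u=18, v=-11

u=18, v=-11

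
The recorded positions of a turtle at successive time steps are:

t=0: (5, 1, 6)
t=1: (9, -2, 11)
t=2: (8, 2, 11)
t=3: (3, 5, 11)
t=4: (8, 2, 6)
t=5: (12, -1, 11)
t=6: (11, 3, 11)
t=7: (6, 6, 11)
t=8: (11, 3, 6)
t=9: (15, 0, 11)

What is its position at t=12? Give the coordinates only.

Step-to-step displacements: (+4, -3, +5), (-1, +4, +0), (-5, +3, +0), (+5, -3, -5), (+4, -3, +5), (-1, +4, +0), (-5, +3, +0), (+5, -3, -5), (+4, -3, +5) — a repeating cycle of length 4.
step 10: apply (-1, +4, +0) → (14, 4, 11)
step 11: apply (-5, +3, +0) → (9, 7, 11)
step 12: apply (+5, -3, -5) → (14, 4, 6)

(14, 4, 6)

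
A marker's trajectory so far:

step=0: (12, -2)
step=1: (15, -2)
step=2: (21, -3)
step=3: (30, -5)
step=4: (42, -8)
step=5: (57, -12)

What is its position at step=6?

Successive displacements: (+3, +0), (+6, -1), (+9, -2), (+12, -3), (+15, -4) — each changes by (+3, -1).
step 6: (57, -12) + (+18, -5) → (75, -17)

(75, -17)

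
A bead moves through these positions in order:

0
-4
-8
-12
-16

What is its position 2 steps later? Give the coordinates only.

-24

Each step adds -4 to the position.
step 5: -16 − 4 → -20
step 6: -20 − 4 → -24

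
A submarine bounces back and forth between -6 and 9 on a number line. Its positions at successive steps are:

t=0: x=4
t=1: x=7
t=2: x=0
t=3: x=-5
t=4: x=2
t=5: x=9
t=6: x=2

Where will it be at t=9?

x=7

The value reflects between -6 and 9, moving 7 per step.
  step 7: 2 → -5
  step 8: -5 → 0
  step 9: 0 → 7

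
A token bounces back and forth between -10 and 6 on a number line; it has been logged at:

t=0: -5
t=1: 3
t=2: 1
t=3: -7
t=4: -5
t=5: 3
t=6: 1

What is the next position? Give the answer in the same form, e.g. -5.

-7

The value travels 8 per step and bounces off the walls at -10 and 6.
  step 7: 1 → -7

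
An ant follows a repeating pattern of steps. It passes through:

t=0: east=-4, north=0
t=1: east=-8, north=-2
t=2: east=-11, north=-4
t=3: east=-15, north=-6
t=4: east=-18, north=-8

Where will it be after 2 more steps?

east=-25, north=-12

Step-to-step displacements: (-4,-2), (-3,-2), (-4,-2), (-3,-2) — a repeating cycle of length 2.
step 5: apply (-4,-2) → east=-22, north=-10
step 6: apply (-3,-2) → east=-25, north=-12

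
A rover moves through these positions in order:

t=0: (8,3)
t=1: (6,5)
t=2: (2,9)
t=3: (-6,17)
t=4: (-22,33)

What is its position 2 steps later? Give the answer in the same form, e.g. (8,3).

The jumps are (-2,+2), (-4,+4), (-8,+8), (-16,+16) — a geometric progression with ratio 2.
step 5: (-22,33) + (-32,+32) → (-54,65)
step 6: (-54,65) + (-64,+64) → (-118,129)

(-118,129)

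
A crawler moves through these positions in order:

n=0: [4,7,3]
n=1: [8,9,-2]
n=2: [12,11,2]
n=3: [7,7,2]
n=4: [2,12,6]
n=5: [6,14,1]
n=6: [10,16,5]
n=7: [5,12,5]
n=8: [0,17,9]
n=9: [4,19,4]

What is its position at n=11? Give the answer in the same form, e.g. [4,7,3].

Differencing gives [+4,+2,-5], [+4,+2,+4], [-5,-4,+0], [-5,+5,+4], [+4,+2,-5], [+4,+2,+4], [-5,-4,+0], [-5,+5,+4], [+4,+2,-5]. This is the pattern [+4,+2,-5], [+4,+2,+4], [-5,-4,+0], [-5,+5,+4] repeated.
step 10: apply [+4,+2,+4] → [8,21,8]
step 11: apply [-5,-4,+0] → [3,17,8]

[3,17,8]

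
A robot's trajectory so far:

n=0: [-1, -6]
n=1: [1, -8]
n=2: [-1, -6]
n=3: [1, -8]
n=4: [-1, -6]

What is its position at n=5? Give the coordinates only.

[1, -8]

The jumps are [+2, -2], [-2, +2], [+2, -2], [-2, +2] — a geometric progression with ratio -1.
step 5: [-1, -6] + [+2, -2] → [1, -8]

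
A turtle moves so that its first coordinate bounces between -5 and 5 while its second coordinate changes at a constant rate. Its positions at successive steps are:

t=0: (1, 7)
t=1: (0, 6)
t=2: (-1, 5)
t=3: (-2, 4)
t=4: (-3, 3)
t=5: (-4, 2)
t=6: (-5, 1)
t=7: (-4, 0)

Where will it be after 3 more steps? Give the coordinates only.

The first coordinate travels 1 per step and bounces off the walls at -5 and 5.
  step 8: -4 → -3
  step 9: -3 → -2
  step 10: -2 → -1
The second coordinate changes by -1 each step: at step 10 it is -3.

(-1, -3)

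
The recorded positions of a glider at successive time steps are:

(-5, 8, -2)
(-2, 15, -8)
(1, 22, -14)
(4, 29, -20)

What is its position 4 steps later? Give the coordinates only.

The position changes by (+3, +7, -6) every step.
step 4: (4, 29, -20) + (+3, +7, -6) → (7, 36, -26)
step 5: (7, 36, -26) + (+3, +7, -6) → (10, 43, -32)
step 6: (10, 43, -32) + (+3, +7, -6) → (13, 50, -38)
step 7: (13, 50, -38) + (+3, +7, -6) → (16, 57, -44)

(16, 57, -44)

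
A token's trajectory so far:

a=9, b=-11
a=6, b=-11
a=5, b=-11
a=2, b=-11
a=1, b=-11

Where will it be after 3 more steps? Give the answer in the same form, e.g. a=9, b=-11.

a=-6, b=-11

The moves between consecutive positions are (-3, +0), (-1, +0), (-3, +0), (-1, +0); they repeat the 2-cycle [(-3, +0), (-1, +0)].
step 5: apply (-3, +0) → a=-2, b=-11
step 6: apply (-1, +0) → a=-3, b=-11
step 7: apply (-3, +0) → a=-6, b=-11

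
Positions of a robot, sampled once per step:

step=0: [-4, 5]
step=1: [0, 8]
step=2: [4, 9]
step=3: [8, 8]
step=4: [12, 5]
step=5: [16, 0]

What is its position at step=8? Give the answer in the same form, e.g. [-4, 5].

First differences are [+4, +3], [+4, +1], [+4, -1], [+4, -3], [+4, -5]; their common second difference is [+0, -2] (constant acceleration).
step 6: [16, 0] + [+4, -7] → [20, -7]
step 7: [20, -7] + [+4, -9] → [24, -16]
step 8: [24, -16] + [+4, -11] → [28, -27]

[28, -27]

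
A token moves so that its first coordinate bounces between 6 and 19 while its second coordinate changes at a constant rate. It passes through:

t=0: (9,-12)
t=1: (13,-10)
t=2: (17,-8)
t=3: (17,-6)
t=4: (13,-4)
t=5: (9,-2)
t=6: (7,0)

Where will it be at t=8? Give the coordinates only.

(15,4)

The first coordinate reflects between 6 and 19, moving 4 per step.
  step 7: 7 → 11
  step 8: 11 → 15
The second coordinate changes by +2 each step: at step 8 it is 4.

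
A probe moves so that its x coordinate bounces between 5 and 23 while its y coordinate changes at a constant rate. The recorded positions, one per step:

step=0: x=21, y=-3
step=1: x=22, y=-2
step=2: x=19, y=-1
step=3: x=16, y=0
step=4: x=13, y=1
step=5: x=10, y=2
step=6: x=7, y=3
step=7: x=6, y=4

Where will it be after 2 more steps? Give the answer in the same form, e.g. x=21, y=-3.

The x coordinate travels 3 per step and bounces off the walls at 5 and 23.
  step 8: 6 → 9
  step 9: 9 → 12
The y coordinate changes by +1 each step: at step 9 it is 6.

x=12, y=6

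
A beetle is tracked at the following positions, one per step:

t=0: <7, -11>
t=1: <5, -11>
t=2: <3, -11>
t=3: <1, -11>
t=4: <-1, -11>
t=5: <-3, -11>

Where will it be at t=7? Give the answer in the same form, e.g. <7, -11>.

<-7, -11>

The position changes by <-2, +0> every step.
step 6: <-3, -11> + <-2, +0> → <-5, -11>
step 7: <-5, -11> + <-2, +0> → <-7, -11>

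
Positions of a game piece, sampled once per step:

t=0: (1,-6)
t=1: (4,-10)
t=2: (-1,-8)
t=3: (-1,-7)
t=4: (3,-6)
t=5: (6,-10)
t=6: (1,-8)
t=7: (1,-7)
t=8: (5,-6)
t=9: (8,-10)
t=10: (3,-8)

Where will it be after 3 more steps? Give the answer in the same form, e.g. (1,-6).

Step-to-step displacements: (+3,-4), (-5,+2), (+0,+1), (+4,+1), (+3,-4), (-5,+2), (+0,+1), (+4,+1), (+3,-4), (-5,+2) — a repeating cycle of length 4.
step 11: apply (+0,+1) → (3,-7)
step 12: apply (+4,+1) → (7,-6)
step 13: apply (+3,-4) → (10,-10)

(10,-10)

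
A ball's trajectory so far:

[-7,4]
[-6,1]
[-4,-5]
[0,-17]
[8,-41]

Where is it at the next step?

[24,-89]

Consecutive displacements [+1,-3], [+2,-6], [+4,-12], [+8,-24] scale by a factor of 2 each step.
step 5: [8,-41] + [+16,-48] → [24,-89]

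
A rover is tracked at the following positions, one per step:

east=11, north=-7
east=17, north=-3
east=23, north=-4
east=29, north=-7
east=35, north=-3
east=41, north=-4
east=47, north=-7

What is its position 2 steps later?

east=59, north=-4

East: linear, +6 per step → 59 at step 8.
North: cycles through -7, -3, -4 every 3 steps. Step 8 lands at position 2 of the cycle → -4.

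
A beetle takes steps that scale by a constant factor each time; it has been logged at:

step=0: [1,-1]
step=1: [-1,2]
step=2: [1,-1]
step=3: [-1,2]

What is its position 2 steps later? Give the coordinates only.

[-1,2]

Step-to-step displacements: [-2,+3], [+2,-3], [-2,+3]; each is -1× the previous.
step 4: [-1,2] + [+2,-3] → [1,-1]
step 5: [1,-1] + [-2,+3] → [-1,2]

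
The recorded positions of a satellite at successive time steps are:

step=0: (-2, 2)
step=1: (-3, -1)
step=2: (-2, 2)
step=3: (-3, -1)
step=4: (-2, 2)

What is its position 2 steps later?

The jumps are (-1, -3), (+1, +3), (-1, -3), (+1, +3) — a geometric progression with ratio -1.
step 5: (-2, 2) + (-1, -3) → (-3, -1)
step 6: (-3, -1) + (+1, +3) → (-2, 2)

(-2, 2)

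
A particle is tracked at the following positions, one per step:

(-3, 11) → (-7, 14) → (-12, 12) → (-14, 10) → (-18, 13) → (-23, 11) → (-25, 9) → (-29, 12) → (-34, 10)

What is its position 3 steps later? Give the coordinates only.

Differencing gives (-4, +3), (-5, -2), (-2, -2), (-4, +3), (-5, -2), (-2, -2), (-4, +3), (-5, -2). This is the pattern (-4, +3), (-5, -2), (-2, -2) repeated.
step 9: apply (-2, -2) → (-36, 8)
step 10: apply (-4, +3) → (-40, 11)
step 11: apply (-5, -2) → (-45, 9)

(-45, 9)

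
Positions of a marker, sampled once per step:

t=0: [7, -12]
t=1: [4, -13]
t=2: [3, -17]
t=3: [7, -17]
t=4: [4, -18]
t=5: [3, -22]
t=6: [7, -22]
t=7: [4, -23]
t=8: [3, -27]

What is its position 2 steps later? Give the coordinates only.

The moves between consecutive positions are [-3, -1], [-1, -4], [+4, +0], [-3, -1], [-1, -4], [+4, +0], [-3, -1], [-1, -4]; they repeat the 3-cycle [[-3, -1], [-1, -4], [+4, +0]].
step 9: apply [+4, +0] → [7, -27]
step 10: apply [-3, -1] → [4, -28]

[4, -28]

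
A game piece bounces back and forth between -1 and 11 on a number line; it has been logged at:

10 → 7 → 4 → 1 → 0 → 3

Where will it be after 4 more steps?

The value reflects between -1 and 11, moving 3 per step.
  step 6: 3 → 6
  step 7: 6 → 9
  step 8: 9 → 10
  step 9: 10 → 7

7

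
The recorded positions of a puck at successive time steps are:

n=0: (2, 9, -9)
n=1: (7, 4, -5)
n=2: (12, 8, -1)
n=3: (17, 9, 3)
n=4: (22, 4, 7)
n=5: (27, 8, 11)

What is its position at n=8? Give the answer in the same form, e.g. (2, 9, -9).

The first coordinate changes by +5 each step, so at step 8 it is 2 + 8·(5) = 42.
The second coordinate repeats the cycle [9, 4, 8] with period 3; step 8 mod 3 = 2, giving 8.
The third coordinate changes by +4 each step, so at step 8 it is -9 + 8·(4) = 23.

(42, 8, 23)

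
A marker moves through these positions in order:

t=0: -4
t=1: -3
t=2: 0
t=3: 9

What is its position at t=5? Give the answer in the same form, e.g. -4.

117

The jumps are +1, +3, +9 — a geometric progression with ratio 3.
step 4: 9 + 27 → 36
step 5: 36 + 81 → 117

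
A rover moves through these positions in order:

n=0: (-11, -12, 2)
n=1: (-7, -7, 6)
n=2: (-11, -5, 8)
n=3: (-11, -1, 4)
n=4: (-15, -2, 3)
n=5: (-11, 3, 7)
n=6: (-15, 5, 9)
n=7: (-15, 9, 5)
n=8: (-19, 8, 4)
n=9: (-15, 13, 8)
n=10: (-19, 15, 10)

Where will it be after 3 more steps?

(-19, 23, 9)

Differencing gives (+4, +5, +4), (-4, +2, +2), (+0, +4, -4), (-4, -1, -1), (+4, +5, +4), (-4, +2, +2), (+0, +4, -4), (-4, -1, -1), (+4, +5, +4), (-4, +2, +2). This is the pattern (+4, +5, +4), (-4, +2, +2), (+0, +4, -4), (-4, -1, -1) repeated.
step 11: apply (+0, +4, -4) → (-19, 19, 6)
step 12: apply (-4, -1, -1) → (-23, 18, 5)
step 13: apply (+4, +5, +4) → (-19, 23, 9)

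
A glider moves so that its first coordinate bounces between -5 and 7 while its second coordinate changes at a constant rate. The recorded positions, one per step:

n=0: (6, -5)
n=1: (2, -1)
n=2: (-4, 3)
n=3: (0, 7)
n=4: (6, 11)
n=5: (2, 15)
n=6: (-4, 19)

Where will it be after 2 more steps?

(6, 27)

The first coordinate travels 6 per step and bounces off the walls at -5 and 7.
  step 7: -4 → 0
  step 8: 0 → 6
The second coordinate changes by +4 each step: at step 8 it is 27.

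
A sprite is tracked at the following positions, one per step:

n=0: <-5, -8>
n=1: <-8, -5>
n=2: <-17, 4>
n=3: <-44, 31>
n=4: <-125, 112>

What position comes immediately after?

The jumps are <-3, +3>, <-9, +9>, <-27, +27>, <-81, +81> — a geometric progression with ratio 3.
step 5: <-125, 112> + <-243, +243> → <-368, 355>

<-368, 355>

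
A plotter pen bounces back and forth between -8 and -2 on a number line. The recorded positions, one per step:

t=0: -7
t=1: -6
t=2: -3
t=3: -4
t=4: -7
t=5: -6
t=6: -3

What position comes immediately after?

The value reflects between -8 and -2, moving 3 per step.
  step 7: -3 → -4

-4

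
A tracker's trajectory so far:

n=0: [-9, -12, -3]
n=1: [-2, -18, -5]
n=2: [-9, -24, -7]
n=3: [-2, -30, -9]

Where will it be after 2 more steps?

First: cycles through -9, -2 every 2 steps. Step 5 lands at position 1 of the cycle → -2.
Second: linear, -6 per step → -42 at step 5.
Third: linear, -2 per step → -13 at step 5.

[-2, -42, -13]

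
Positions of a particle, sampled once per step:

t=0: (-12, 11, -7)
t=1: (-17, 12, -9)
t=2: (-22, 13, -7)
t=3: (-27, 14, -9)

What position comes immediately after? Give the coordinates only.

(-32, 15, -7)

First: linear, -5 per step → -32 at step 4.
Second: linear, +1 per step → 15 at step 4.
Third: cycles through -7, -9 every 2 steps. Step 4 lands at position 0 of the cycle → -7.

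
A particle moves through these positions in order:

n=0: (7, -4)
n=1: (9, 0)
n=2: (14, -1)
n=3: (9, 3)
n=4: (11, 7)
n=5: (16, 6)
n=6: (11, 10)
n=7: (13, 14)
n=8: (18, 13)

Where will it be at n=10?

Step-to-step displacements: (+2, +4), (+5, -1), (-5, +4), (+2, +4), (+5, -1), (-5, +4), (+2, +4), (+5, -1) — a repeating cycle of length 3.
step 9: apply (-5, +4) → (13, 17)
step 10: apply (+2, +4) → (15, 21)

(15, 21)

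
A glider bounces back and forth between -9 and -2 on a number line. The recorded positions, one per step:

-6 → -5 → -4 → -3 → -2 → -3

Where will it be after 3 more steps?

The value reflects between -9 and -2, moving 1 per step.
  step 6: -3 → -4
  step 7: -4 → -5
  step 8: -5 → -6

-6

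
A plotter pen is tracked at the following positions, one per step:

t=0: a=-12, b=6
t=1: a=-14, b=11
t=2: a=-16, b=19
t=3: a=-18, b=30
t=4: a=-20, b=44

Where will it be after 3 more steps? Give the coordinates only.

Taking differences between consecutive positions: (-2, +5), (-2, +8), (-2, +11), (-2, +14). These grow by (+0, +3) each step.
step 5: a=-20, b=44 + (-2, +17) → a=-22, b=61
step 6: a=-22, b=61 + (-2, +20) → a=-24, b=81
step 7: a=-24, b=81 + (-2, +23) → a=-26, b=104

a=-26, b=104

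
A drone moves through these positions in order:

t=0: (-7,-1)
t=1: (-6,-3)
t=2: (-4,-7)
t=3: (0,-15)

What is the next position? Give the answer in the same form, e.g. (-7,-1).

(8,-31)

Consecutive displacements (+1,-2), (+2,-4), (+4,-8) scale by a factor of 2 each step.
step 4: (0,-15) + (+8,-16) → (8,-31)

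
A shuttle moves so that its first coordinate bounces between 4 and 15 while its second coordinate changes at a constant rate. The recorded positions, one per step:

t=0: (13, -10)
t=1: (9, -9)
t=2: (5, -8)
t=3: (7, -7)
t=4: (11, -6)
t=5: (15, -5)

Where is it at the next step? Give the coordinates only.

The first coordinate travels 4 per step and bounces off the walls at 4 and 15.
  step 6: 15 → 11
The second coordinate changes by +1 each step: at step 6 it is -4.

(11, -4)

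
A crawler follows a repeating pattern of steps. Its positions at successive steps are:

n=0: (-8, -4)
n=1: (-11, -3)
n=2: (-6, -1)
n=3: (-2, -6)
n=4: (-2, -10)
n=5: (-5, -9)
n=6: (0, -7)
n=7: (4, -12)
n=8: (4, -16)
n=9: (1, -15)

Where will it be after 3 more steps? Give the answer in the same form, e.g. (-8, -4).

(10, -22)

Differencing gives (-3, +1), (+5, +2), (+4, -5), (+0, -4), (-3, +1), (+5, +2), (+4, -5), (+0, -4), (-3, +1). This is the pattern (-3, +1), (+5, +2), (+4, -5), (+0, -4) repeated.
step 10: apply (+5, +2) → (6, -13)
step 11: apply (+4, -5) → (10, -18)
step 12: apply (+0, -4) → (10, -22)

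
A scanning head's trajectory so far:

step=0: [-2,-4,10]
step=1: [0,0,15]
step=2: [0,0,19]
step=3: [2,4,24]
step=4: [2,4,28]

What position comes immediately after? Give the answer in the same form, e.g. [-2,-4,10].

Step-to-step displacements: [+2,+4,+5], [+0,+0,+4], [+2,+4,+5], [+0,+0,+4] — a repeating cycle of length 2.
step 5: apply [+2,+4,+5] → [4,8,33]

[4,8,33]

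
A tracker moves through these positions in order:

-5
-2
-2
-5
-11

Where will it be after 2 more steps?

First differences are +3, +0, -3, -6; their common second difference is -3 (constant acceleration).
step 5: -11 − 9 → -20
step 6: -20 − 12 → -32

-32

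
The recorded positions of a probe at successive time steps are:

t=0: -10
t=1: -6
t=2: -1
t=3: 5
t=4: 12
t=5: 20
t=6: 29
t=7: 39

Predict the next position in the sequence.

Successive displacements: +4, +5, +6, +7, +8, +9, +10 — each changes by +1.
step 8: 39 + 11 → 50

50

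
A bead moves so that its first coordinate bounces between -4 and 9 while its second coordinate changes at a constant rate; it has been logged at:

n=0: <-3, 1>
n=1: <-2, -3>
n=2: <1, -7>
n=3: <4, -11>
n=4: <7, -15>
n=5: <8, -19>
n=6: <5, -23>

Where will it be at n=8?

<-1, -31>

The first coordinate travels 3 per step and bounces off the walls at -4 and 9.
  step 7: 5 → 2
  step 8: 2 → -1
The second coordinate changes by -4 each step: at step 8 it is -31.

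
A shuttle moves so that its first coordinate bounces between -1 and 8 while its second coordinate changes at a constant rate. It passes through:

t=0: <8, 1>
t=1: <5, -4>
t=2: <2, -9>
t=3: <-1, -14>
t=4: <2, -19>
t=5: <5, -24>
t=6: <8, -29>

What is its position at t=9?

<-1, -44>

The first coordinate travels 3 per step and bounces off the walls at -1 and 8.
  step 7: 8 → 5
  step 8: 5 → 2
  step 9: 2 → -1
The second coordinate changes by -5 each step: at step 9 it is -44.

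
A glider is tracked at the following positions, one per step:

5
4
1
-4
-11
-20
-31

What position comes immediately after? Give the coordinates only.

Taking differences between consecutive positions: -1, -3, -5, -7, -9, -11. These grow by -2 each step.
step 7: -31 − 13 → -44

-44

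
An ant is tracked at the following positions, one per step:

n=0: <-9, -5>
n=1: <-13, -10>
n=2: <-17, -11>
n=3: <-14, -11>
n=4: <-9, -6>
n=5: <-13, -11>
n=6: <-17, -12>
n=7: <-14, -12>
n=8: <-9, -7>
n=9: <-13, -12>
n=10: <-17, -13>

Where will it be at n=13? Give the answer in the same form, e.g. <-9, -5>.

Differencing gives <-4, -5>, <-4, -1>, <+3, +0>, <+5, +5>, <-4, -5>, <-4, -1>, <+3, +0>, <+5, +5>, <-4, -5>, <-4, -1>. This is the pattern <-4, -5>, <-4, -1>, <+3, +0>, <+5, +5> repeated.
step 11: apply <+3, +0> → <-14, -13>
step 12: apply <+5, +5> → <-9, -8>
step 13: apply <-4, -5> → <-13, -13>

<-13, -13>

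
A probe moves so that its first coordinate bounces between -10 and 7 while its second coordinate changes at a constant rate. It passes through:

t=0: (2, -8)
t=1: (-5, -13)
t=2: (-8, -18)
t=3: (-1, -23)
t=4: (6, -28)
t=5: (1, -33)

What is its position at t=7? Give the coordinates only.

The first coordinate reflects between -10 and 7, moving 7 per step.
  step 6: 1 → -6
  step 7: -6 → -7
The second coordinate changes by -5 each step: at step 7 it is -43.

(-7, -43)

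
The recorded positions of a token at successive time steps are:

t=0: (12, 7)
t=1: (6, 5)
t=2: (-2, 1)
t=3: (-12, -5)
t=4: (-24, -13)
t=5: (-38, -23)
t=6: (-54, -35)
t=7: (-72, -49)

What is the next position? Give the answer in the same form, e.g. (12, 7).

First differences are (-6, -2), (-8, -4), (-10, -6), (-12, -8), (-14, -10), (-16, -12), (-18, -14); their common second difference is (-2, -2) (constant acceleration).
step 8: (-72, -49) + (-20, -16) → (-92, -65)

(-92, -65)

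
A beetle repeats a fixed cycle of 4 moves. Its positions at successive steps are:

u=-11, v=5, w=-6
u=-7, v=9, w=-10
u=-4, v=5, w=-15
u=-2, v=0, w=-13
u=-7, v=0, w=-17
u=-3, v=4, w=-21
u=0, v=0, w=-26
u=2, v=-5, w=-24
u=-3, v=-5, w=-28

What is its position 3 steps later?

u=6, v=-10, w=-35

Differencing gives (+4, +4, -4), (+3, -4, -5), (+2, -5, +2), (-5, +0, -4), (+4, +4, -4), (+3, -4, -5), (+2, -5, +2), (-5, +0, -4). This is the pattern (+4, +4, -4), (+3, -4, -5), (+2, -5, +2), (-5, +0, -4) repeated.
step 9: apply (+4, +4, -4) → u=1, v=-1, w=-32
step 10: apply (+3, -4, -5) → u=4, v=-5, w=-37
step 11: apply (+2, -5, +2) → u=6, v=-10, w=-35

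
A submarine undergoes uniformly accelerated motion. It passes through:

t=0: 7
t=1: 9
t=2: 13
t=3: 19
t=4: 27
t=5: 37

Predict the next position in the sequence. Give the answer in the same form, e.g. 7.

First differences are +2, +4, +6, +8, +10; their common second difference is +2 (constant acceleration).
step 6: 37 + 12 → 49

49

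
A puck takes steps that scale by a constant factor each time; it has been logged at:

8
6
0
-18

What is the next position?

-72

The jumps are -2, -6, -18 — a geometric progression with ratio 3.
step 4: -18 − 54 → -72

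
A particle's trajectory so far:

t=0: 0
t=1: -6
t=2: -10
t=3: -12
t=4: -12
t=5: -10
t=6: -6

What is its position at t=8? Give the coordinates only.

Taking differences between consecutive positions: -6, -4, -2, +0, +2, +4. These grow by +2 each step.
step 7: -6 + 6 → 0
step 8: 0 + 8 → 8

8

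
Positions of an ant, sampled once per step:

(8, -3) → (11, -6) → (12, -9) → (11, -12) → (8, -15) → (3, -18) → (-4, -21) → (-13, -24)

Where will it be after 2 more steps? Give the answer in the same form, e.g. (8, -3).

(-37, -30)

Taking differences between consecutive positions: (+3, -3), (+1, -3), (-1, -3), (-3, -3), (-5, -3), (-7, -3), (-9, -3). These grow by (-2, +0) each step.
step 8: (-13, -24) + (-11, -3) → (-24, -27)
step 9: (-24, -27) + (-13, -3) → (-37, -30)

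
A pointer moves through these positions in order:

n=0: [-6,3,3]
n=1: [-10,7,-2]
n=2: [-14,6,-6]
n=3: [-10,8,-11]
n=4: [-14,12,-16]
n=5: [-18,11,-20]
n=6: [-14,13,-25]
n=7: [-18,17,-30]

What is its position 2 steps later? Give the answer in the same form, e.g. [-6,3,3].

[-18,18,-39]

Step-to-step displacements: [-4,+4,-5], [-4,-1,-4], [+4,+2,-5], [-4,+4,-5], [-4,-1,-4], [+4,+2,-5], [-4,+4,-5] — a repeating cycle of length 3.
step 8: apply [-4,-1,-4] → [-22,16,-34]
step 9: apply [+4,+2,-5] → [-18,18,-39]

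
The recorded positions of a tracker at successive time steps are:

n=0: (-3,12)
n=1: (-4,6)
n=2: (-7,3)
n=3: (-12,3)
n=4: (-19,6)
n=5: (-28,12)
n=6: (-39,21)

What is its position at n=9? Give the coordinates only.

(-84,66)

Taking differences between consecutive positions: (-1,-6), (-3,-3), (-5,+0), (-7,+3), (-9,+6), (-11,+9). These grow by (-2,+3) each step.
step 7: (-39,21) + (-13,+12) → (-52,33)
step 8: (-52,33) + (-15,+15) → (-67,48)
step 9: (-67,48) + (-17,+18) → (-84,66)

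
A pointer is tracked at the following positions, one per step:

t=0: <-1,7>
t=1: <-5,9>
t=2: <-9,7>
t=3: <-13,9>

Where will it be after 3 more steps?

<-25,7>

First: linear, -4 per step → -25 at step 6.
Second: cycles through 7, 9 every 2 steps. Step 6 lands at position 0 of the cycle → 7.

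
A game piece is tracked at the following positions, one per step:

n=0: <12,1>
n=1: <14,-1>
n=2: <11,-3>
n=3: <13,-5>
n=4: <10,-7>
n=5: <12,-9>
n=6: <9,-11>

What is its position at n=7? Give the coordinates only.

Step-to-step displacements: <+2,-2>, <-3,-2>, <+2,-2>, <-3,-2>, <+2,-2>, <-3,-2> — a repeating cycle of length 2.
step 7: apply <+2,-2> → <11,-13>

<11,-13>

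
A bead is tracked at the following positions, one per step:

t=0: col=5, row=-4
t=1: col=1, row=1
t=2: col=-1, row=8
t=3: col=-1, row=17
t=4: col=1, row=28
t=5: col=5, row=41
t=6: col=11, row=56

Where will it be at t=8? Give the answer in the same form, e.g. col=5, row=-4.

Successive displacements: (-4,+5), (-2,+7), (+0,+9), (+2,+11), (+4,+13), (+6,+15) — each changes by (+2,+2).
step 7: col=11, row=56 + (+8,+17) → col=19, row=73
step 8: col=19, row=73 + (+10,+19) → col=29, row=92

col=29, row=92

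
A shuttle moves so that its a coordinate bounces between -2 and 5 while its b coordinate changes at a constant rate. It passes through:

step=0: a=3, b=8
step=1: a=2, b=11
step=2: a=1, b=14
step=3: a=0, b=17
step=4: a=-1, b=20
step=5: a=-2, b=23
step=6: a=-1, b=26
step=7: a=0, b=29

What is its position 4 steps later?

The a coordinate reflects between -2 and 5, moving 1 per step.
  step 8: 0 → 1
  step 9: 1 → 2
  step 10: 2 → 3
  step 11: 3 → 4
The b coordinate changes by +3 each step: at step 11 it is 41.

a=4, b=41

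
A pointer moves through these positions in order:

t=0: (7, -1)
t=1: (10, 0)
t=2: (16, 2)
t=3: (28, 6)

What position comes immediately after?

The jumps are (+3, +1), (+6, +2), (+12, +4) — a geometric progression with ratio 2.
step 4: (28, 6) + (+24, +8) → (52, 14)

(52, 14)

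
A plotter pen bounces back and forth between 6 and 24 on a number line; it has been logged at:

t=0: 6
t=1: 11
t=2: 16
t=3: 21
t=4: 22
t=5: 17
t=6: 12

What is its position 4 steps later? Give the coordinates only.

20

The value reflects between 6 and 24, moving 5 per step.
  step 7: 12 → 7
  step 8: 7 → 10
  step 9: 10 → 15
  step 10: 15 → 20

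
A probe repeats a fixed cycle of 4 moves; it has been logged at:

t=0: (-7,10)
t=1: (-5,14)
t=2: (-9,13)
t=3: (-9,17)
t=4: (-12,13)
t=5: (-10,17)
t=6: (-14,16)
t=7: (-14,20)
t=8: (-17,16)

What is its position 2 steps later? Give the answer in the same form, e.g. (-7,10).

(-19,19)

The moves between consecutive positions are (+2,+4), (-4,-1), (+0,+4), (-3,-4), (+2,+4), (-4,-1), (+0,+4), (-3,-4); they repeat the 4-cycle [(+2,+4), (-4,-1), (+0,+4), (-3,-4)].
step 9: apply (+2,+4) → (-15,20)
step 10: apply (-4,-1) → (-19,19)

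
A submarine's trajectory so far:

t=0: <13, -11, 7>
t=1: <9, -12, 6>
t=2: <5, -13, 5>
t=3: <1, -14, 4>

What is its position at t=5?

<-7, -16, 2>

Constant displacement of <-4, -1, -1> per step.
step 4: <1, -14, 4> + <-4, -1, -1> → <-3, -15, 3>
step 5: <-3, -15, 3> + <-4, -1, -1> → <-7, -16, 2>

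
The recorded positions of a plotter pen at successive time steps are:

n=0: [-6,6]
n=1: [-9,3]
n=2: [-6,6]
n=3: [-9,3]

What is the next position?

Consecutive displacements [-3,-3], [+3,+3], [-3,-3] scale by a factor of -1 each step.
step 4: [-9,3] + [+3,+3] → [-6,6]

[-6,6]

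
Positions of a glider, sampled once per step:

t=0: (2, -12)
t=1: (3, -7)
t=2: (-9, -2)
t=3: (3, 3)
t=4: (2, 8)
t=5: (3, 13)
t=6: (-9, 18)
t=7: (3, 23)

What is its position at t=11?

First: cycles through 2, 3, -9, 3 every 4 steps. Step 11 lands at position 3 of the cycle → 3.
Second: linear, +5 per step → 43 at step 11.

(3, 43)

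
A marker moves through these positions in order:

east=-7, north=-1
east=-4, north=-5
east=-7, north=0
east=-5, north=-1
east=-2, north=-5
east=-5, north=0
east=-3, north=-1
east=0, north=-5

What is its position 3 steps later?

east=2, north=-5

Differencing gives (+3,-4), (-3,+5), (+2,-1), (+3,-4), (-3,+5), (+2,-1), (+3,-4). This is the pattern (+3,-4), (-3,+5), (+2,-1) repeated.
step 8: apply (-3,+5) → east=-3, north=0
step 9: apply (+2,-1) → east=-1, north=-1
step 10: apply (+3,-4) → east=2, north=-5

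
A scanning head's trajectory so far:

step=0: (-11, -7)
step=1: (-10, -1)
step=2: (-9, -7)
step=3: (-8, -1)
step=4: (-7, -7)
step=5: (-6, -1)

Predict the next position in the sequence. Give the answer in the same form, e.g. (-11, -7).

(-5, -7)

First: linear, +1 per step → -5 at step 6.
Second: cycles through -7, -1 every 2 steps. Step 6 lands at position 0 of the cycle → -7.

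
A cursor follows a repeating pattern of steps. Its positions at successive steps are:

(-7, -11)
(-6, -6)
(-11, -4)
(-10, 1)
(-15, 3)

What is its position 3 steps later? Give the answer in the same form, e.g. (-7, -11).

Differencing gives (+1, +5), (-5, +2), (+1, +5), (-5, +2). This is the pattern (+1, +5), (-5, +2) repeated.
step 5: apply (+1, +5) → (-14, 8)
step 6: apply (-5, +2) → (-19, 10)
step 7: apply (+1, +5) → (-18, 15)

(-18, 15)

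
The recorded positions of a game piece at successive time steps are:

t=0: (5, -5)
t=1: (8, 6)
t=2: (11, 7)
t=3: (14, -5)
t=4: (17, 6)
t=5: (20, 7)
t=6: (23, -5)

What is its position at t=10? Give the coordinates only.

First: linear, +3 per step → 35 at step 10.
Second: cycles through -5, 6, 7 every 3 steps. Step 10 lands at position 1 of the cycle → 6.

(35, 6)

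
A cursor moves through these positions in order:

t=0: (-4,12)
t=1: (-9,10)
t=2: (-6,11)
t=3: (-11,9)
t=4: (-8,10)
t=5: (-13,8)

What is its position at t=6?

The moves between consecutive positions are (-5,-2), (+3,+1), (-5,-2), (+3,+1), (-5,-2); they repeat the 2-cycle [(-5,-2), (+3,+1)].
step 6: apply (+3,+1) → (-10,9)

(-10,9)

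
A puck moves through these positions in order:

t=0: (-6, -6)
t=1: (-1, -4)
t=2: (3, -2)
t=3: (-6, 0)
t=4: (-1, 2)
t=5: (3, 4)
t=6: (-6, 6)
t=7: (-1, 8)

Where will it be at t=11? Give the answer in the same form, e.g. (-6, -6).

(3, 16)

The first coordinate repeats the cycle [-6, -1, 3] with period 3; step 11 mod 3 = 2, giving 3.
The second coordinate changes by +2 each step, so at step 11 it is -6 + 11·(2) = 16.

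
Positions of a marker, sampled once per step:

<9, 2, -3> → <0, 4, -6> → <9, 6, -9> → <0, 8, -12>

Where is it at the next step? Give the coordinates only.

First: cycles through 9, 0 every 2 steps. Step 4 lands at position 0 of the cycle → 9.
Second: linear, +2 per step → 10 at step 4.
Third: linear, -3 per step → -15 at step 4.

<9, 10, -15>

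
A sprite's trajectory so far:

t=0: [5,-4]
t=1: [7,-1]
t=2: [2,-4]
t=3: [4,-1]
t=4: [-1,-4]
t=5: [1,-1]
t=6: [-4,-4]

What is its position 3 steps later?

[-5,-1]

Step-to-step displacements: [+2,+3], [-5,-3], [+2,+3], [-5,-3], [+2,+3], [-5,-3] — a repeating cycle of length 2.
step 7: apply [+2,+3] → [-2,-1]
step 8: apply [-5,-3] → [-7,-4]
step 9: apply [+2,+3] → [-5,-1]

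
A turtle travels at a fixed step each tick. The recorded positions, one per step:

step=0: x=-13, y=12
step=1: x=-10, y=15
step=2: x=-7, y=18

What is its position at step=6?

x=5, y=30

Each step adds (+3,+3) to the position.
step 3: x=-7, y=18 + (+3,+3) → x=-4, y=21
step 4: x=-4, y=21 + (+3,+3) → x=-1, y=24
step 5: x=-1, y=24 + (+3,+3) → x=2, y=27
step 6: x=2, y=27 + (+3,+3) → x=5, y=30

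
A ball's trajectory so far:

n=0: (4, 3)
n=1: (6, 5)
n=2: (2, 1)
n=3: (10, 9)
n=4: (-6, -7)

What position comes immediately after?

Consecutive displacements (+2, +2), (-4, -4), (+8, +8), (-16, -16) scale by a factor of -2 each step.
step 5: (-6, -7) + (+32, +32) → (26, 25)

(26, 25)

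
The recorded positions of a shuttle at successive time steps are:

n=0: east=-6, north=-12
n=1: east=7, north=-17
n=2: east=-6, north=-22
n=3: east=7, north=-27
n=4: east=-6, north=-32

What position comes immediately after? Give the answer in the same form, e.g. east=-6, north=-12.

The east coordinate repeats the cycle [-6, 7] with period 2; step 5 mod 2 = 1, giving 7.
The north coordinate changes by -5 each step, so at step 5 it is -12 + 5·(-5) = -37.

east=7, north=-37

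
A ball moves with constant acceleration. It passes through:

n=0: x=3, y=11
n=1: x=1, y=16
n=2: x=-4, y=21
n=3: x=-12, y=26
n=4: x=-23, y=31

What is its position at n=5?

Successive displacements: (-2, +5), (-5, +5), (-8, +5), (-11, +5) — each changes by (-3, +0).
step 5: x=-23, y=31 + (-14, +5) → x=-37, y=36

x=-37, y=36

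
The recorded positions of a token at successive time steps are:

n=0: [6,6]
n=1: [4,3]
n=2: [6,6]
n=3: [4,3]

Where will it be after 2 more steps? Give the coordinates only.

[4,3]

Consecutive displacements [-2,-3], [+2,+3], [-2,-3] scale by a factor of -1 each step.
step 4: [4,3] + [+2,+3] → [6,6]
step 5: [6,6] + [-2,-3] → [4,3]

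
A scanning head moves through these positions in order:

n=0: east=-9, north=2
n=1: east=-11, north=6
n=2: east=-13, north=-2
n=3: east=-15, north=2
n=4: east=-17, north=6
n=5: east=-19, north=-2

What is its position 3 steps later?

The east coordinate changes by -2 each step, so at step 8 it is -9 + 8·(-2) = -25.
The north coordinate repeats the cycle [2, 6, -2] with period 3; step 8 mod 3 = 2, giving -2.

east=-25, north=-2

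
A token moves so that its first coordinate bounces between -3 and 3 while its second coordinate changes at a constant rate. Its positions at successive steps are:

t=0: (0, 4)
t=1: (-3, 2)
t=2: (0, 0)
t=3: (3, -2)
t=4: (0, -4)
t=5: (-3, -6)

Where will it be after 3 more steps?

The first coordinate reflects between -3 and 3, moving 3 per step.
  step 6: -3 → 0
  step 7: 0 → 3
  step 8: 3 → 0
The second coordinate changes by -2 each step: at step 8 it is -12.

(0, -12)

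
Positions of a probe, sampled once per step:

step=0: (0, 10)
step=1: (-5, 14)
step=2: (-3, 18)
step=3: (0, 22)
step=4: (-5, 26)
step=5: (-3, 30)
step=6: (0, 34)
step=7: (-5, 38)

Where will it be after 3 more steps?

First: cycles through 0, -5, -3 every 3 steps. Step 10 lands at position 1 of the cycle → -5.
Second: linear, +4 per step → 50 at step 10.

(-5, 50)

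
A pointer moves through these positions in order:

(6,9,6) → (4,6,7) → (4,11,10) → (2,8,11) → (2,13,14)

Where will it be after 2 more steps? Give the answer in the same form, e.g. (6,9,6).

Differencing gives (-2,-3,+1), (+0,+5,+3), (-2,-3,+1), (+0,+5,+3). This is the pattern (-2,-3,+1), (+0,+5,+3) repeated.
step 5: apply (-2,-3,+1) → (0,10,15)
step 6: apply (+0,+5,+3) → (0,15,18)

(0,15,18)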